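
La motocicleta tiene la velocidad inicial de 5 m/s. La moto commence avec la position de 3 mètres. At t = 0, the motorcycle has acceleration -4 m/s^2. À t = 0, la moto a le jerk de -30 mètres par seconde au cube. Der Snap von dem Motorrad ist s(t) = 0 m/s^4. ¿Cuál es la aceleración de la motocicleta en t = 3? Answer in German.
Ausgehend von dem Snap s(t) = 0, nehmen wir 2 Integrale. Durch Integration von dem Snap und Verwendung der Anfangsbedingung j(0) = -30, erhalten wir j(t) = -30. Durch Integration von dem Ruck und Verwendung der Anfangsbedingung a(0) = -4, erhalten wir a(t) = -30·t - 4. Mit a(t) = -30·t - 4 und Einsetzen von t = 3, finden wir a = -94.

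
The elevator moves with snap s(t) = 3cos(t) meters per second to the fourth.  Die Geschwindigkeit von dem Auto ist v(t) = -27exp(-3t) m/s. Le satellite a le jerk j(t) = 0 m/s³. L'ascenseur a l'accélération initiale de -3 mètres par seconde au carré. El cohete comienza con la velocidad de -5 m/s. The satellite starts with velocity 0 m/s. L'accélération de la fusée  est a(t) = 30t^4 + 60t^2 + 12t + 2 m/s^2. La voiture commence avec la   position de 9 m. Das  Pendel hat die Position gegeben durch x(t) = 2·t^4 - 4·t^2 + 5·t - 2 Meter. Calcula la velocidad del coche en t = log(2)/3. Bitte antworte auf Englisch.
Using v(t) = -27·exp(-3·t) and substituting t = log(2)/3, we find v = -27/2.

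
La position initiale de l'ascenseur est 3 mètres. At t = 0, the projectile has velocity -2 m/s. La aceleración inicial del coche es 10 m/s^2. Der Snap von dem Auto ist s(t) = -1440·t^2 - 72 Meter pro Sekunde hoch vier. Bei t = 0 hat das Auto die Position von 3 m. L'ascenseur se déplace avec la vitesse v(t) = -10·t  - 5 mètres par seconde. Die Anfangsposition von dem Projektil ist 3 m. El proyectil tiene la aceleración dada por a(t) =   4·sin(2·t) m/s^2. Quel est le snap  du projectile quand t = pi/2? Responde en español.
Debemos derivar nuestra ecuación de la aceleración a(t) = 4·sin(2·t) 2 veces. La derivada de la aceleración da la sacudida: j(t) = 8·cos(2·t). Derivando la sacudida, obtenemos el snap: s(t) = -16·sin(2·t). De la ecuación del snap s(t) = -16·sin(2·t), sustituimos t = pi/2 para obtener s = 0.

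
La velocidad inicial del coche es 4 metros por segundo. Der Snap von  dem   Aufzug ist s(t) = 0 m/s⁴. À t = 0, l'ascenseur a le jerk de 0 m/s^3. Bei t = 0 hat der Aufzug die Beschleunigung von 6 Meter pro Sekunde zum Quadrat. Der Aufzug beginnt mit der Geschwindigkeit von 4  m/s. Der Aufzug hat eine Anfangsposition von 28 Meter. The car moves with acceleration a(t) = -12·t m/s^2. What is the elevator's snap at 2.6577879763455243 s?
From the given snap equation s(t) = 0, we substitute t = 2.6577879763455243 to get s = 0.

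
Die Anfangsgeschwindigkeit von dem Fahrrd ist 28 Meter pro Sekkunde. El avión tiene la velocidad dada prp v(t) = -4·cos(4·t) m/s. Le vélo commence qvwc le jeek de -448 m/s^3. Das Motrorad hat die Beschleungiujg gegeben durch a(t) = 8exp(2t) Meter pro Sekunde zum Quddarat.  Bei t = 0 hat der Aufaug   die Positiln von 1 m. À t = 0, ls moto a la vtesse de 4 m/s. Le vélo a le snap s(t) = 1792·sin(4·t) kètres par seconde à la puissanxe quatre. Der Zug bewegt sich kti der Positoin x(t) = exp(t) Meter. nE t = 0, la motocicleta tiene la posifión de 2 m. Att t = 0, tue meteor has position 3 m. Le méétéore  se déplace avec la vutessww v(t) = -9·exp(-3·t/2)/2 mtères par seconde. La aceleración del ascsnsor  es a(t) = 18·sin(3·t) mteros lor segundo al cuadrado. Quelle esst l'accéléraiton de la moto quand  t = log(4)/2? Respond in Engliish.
From the given acceleration equation a(t) = 8·exp(2·t), we substitute t = log(4)/2 to get a = 32.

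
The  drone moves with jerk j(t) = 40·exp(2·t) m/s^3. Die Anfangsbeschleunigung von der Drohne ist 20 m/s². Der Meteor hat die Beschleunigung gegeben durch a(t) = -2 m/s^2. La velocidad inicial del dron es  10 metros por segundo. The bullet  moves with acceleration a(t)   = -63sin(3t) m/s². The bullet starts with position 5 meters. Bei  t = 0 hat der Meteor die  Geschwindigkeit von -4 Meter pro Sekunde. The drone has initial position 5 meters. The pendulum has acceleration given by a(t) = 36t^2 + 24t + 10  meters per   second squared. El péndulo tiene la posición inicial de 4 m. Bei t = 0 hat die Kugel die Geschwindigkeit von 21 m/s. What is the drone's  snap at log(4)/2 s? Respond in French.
Pour résoudre ceci, nous devons prendre 1 dérivée de notre équation du jerk j(t) = 40·exp(2·t). En prenant d/dt de j(t), nous trouvons s(t) = 80·exp(2·t). En utilisant s(t) = 80·exp(2·t) et en substituant t = log(4)/2, nous trouvons s = 320.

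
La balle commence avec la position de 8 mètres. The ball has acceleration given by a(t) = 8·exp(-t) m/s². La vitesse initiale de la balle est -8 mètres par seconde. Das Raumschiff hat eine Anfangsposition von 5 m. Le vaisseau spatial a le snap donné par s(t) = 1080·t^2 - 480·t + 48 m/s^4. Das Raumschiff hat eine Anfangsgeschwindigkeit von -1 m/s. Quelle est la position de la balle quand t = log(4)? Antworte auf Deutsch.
Um dies zu lösen, müssen wir 2 Integrale unserer Gleichung für die Beschleunigung a(t) = 8·exp(-t) finden. Das Integral von der Beschleunigung, mit v(0) = -8, ergibt die Geschwindigkeit: v(t) = -8·exp(-t). Mit ∫v(t)dt und Anwendung von x(0) = 8, finden wir x(t) = 8·exp(-t). Wir haben die Position x(t) = 8·exp(-t). Durch Einsetzen von t = log(4): x(log(4)) = 2.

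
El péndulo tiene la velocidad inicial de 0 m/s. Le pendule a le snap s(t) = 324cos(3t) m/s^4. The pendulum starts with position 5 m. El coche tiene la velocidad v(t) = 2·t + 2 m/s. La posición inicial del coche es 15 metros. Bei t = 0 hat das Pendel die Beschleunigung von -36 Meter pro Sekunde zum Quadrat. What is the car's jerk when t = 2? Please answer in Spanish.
Debemos derivar nuestra ecuación de la velocidad v(t) = 2·t + 2 2 veces. Tomando d/dt de v(t), encontramos a(t) = 2. Derivando la aceleración, obtenemos la sacudida: j(t) = 0. Usando j(t) = 0 y sustituyendo t = 2, encontramos j = 0.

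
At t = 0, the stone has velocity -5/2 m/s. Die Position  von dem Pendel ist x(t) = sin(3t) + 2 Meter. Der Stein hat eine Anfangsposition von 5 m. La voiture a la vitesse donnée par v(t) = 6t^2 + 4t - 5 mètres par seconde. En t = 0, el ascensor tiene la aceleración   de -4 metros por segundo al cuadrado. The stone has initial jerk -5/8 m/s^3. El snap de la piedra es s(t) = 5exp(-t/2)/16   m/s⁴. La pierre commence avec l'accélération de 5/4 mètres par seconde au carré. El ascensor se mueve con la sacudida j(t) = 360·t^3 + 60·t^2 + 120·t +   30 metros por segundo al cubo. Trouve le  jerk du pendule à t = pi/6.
En partant de la position x(t) = sin(3·t) + 2, nous prenons 3 dérivées. En dérivant la position, nous obtenons la vitesse: v(t) = 3·cos(3·t). La dérivée de la vitesse donne l'accélération: a(t) = -9·sin(3·t). La dérivée de l'accélération donne le jerk: j(t) = -27·cos(3·t). De l'équation du jerk j(t) = -27·cos(3·t), nous substituons t = pi/6 pour obtenir j = 0.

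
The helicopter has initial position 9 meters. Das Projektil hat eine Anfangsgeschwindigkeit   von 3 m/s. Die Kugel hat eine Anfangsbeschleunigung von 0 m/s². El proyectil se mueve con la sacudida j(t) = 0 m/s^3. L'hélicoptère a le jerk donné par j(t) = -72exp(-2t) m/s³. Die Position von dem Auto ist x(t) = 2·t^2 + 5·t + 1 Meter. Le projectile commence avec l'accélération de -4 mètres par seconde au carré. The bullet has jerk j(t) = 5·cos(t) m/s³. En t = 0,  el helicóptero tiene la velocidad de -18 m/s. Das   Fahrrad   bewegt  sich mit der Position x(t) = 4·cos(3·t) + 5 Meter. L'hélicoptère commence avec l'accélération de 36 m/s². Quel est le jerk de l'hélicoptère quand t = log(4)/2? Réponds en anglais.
We have jerk j(t) = -72·exp(-2·t). Substituting t = log(4)/2: j(log(4)/2) = -18.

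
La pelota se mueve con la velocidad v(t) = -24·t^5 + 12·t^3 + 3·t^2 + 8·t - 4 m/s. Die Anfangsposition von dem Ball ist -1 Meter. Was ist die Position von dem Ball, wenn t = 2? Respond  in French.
Pour résoudre ceci, nous devons prendre 1 primitive de notre équation de la vitesse v(t) = -24·t^5 + 12·t^3 + 3·t^2 + 8·t - 4. La primitive de la vitesse est la position. En utilisant x(0) = -1, nous obtenons x(t) = -4·t^6 + 3·t^4 + t^3 + 4·t^2 - 4·t - 1. Nous avons la position x(t) = -4·t^6 + 3·t^4 + t^3 + 4·t^2 - 4·t - 1. En substituant t = 2: x(2) = -193.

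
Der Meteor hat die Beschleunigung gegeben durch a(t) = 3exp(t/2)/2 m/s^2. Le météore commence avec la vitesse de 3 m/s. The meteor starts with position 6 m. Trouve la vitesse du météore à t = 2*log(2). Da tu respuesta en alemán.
Wir müssen unsere Gleichung für die Beschleunigung a(t) = 3·exp(t/2)/2 1-mal integrieren. Durch Integration von der Beschleunigung und Verwendung der Anfangsbedingung v(0) = 3, erhalten wir v(t) = 3·exp(t/2). Wir haben die Geschwindigkeit v(t) = 3·exp(t/2). Durch Einsetzen von t = 2*log(2): v(2*log(2)) = 6.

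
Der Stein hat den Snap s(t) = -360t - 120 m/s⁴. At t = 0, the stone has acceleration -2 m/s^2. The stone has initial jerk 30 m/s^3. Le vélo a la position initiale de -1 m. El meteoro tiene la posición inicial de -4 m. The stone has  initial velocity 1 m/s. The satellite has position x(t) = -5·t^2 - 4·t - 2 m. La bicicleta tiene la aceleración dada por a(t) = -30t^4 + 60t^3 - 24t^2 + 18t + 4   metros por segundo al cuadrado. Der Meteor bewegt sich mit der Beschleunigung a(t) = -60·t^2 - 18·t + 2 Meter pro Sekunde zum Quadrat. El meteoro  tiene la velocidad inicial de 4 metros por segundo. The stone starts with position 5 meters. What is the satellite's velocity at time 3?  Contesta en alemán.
Ausgehend von der Position x(t) = -5·t^2 - 4·t - 2, nehmen wir 1 Ableitung. Die Ableitung von der Position ergibt die Geschwindigkeit: v(t) = -10·t - 4. Mit v(t) = -10·t - 4 und Einsetzen von t = 3, finden wir v = -34.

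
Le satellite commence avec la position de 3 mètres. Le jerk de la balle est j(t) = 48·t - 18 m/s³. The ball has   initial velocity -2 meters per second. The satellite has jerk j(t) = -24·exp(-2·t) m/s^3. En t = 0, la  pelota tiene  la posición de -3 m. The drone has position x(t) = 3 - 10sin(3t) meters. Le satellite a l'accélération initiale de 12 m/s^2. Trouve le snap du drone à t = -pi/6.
En partant de la position x(t) = 3 - 10·sin(3·t), nous prenons 4 dérivées. En dérivant la position, nous obtenons la vitesse: v(t) = -30·cos(3·t). La dérivée de la vitesse donne l'accélération: a(t) = 90·sin(3·t). En prenant d/dt de a(t), nous trouvons j(t) = 270·cos(3·t). En dérivant le jerk, nous obtenons le snap: s(t) = -810·sin(3·t). En utilisant s(t) = -810·sin(3·t) et en substituant t = -pi/6, nous trouvons s = 810.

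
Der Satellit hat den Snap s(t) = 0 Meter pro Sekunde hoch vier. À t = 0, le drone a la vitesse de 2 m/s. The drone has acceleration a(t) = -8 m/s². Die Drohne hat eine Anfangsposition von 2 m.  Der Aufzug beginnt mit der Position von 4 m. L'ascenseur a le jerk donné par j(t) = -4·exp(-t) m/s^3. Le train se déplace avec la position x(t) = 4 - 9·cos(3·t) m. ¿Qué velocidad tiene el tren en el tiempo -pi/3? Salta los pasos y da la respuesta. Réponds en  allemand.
Bei t = -pi/3, v = 0.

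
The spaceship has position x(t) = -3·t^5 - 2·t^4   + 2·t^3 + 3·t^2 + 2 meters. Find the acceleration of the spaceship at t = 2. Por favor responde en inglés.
To solve this, we need to take 2 derivatives of our position equation x(t) = -3·t^5 - 2·t^4 + 2·t^3 + 3·t^2 + 2. The derivative of position gives velocity: v(t) = -15·t^4 - 8·t^3 + 6·t^2 + 6·t. The derivative of velocity gives acceleration: a(t) = -60·t^3 - 24·t^2 + 12·t + 6. Using a(t) = -60·t^3 - 24·t^2 + 12·t + 6 and substituting t = 2, we find a = -546.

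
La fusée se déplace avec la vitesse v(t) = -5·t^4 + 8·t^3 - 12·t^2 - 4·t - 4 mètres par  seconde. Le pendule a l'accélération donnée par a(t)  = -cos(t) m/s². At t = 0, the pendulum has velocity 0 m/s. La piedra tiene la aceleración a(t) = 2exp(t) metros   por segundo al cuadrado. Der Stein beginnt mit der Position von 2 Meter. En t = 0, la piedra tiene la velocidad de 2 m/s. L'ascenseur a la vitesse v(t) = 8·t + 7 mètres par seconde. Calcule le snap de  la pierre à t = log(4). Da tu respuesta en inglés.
Starting from acceleration a(t) = 2·exp(t), we take 2 derivatives. Differentiating acceleration, we get jerk: j(t) = 2·exp(t). Taking d/dt of j(t), we find s(t) = 2·exp(t). Using s(t) = 2·exp(t) and substituting t = log(4), we find s = 8.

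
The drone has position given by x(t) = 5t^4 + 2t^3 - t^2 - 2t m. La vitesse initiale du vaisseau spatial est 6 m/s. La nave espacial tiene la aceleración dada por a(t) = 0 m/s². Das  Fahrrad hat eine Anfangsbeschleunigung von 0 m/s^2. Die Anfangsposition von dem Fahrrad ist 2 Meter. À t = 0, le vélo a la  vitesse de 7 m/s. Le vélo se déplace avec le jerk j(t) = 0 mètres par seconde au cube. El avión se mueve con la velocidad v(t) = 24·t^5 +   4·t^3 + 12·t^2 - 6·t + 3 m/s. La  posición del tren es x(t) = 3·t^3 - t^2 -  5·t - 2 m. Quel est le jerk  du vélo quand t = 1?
En utilisant j(t) = 0 et en substituant t = 1, nous trouvons j = 0.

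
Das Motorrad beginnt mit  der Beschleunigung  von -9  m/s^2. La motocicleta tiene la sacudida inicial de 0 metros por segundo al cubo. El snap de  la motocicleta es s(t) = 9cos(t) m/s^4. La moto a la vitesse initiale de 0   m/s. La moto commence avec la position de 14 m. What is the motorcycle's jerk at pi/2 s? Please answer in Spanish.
Partiendo del snap s(t) = 9·cos(t), tomamos 1 antiderivada. Integrando el snap y usando la condición inicial j(0) = 0, obtenemos j(t) = 9·sin(t). Usando j(t) = 9·sin(t) y sustituyendo t = pi/2, encontramos j = 9.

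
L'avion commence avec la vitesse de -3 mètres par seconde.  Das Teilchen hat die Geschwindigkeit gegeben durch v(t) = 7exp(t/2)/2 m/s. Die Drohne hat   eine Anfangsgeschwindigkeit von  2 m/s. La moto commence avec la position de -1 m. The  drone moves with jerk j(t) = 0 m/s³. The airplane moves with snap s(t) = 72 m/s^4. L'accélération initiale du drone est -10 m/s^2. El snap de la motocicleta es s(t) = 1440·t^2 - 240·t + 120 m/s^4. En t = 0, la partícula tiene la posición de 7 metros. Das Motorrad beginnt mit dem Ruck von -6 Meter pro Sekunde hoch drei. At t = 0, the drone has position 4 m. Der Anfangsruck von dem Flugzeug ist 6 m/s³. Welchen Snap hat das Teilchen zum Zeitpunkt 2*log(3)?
Wir müssen unsere Gleichung für die Geschwindigkeit v(t) = 7·exp(t/2)/2 3-mal ableiten. Mit d/dt von v(t) finden wir a(t) = 7·exp(t/2)/4. Durch Ableiten von der Beschleunigung erhalten wir den Ruck: j(t) = 7·exp(t/2)/8. Die Ableitung von dem Ruck ergibt den Snap: s(t) = 7·exp(t/2)/16. Wir haben den Snap s(t) = 7·exp(t/2)/16. Durch Einsetzen von t = 2*log(3): s(2*log(3)) = 21/16.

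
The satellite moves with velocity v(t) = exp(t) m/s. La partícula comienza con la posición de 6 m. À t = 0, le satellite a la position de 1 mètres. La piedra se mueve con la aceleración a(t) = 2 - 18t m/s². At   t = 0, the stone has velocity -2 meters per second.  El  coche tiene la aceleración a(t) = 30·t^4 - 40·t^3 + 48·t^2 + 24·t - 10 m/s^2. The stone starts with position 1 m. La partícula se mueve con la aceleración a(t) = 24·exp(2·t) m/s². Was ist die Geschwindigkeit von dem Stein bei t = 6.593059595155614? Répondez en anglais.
Starting from acceleration a(t) = 2 - 18·t, we take 1 integral. The integral of acceleration, with v(0) = -2, gives velocity: v(t) = -9·t^2 + 2·t - 2. We have velocity v(t) = -9·t^2 + 2·t - 2. Substituting t = 6.593059595155614: v(6.593059595155614) = -380.029794237150.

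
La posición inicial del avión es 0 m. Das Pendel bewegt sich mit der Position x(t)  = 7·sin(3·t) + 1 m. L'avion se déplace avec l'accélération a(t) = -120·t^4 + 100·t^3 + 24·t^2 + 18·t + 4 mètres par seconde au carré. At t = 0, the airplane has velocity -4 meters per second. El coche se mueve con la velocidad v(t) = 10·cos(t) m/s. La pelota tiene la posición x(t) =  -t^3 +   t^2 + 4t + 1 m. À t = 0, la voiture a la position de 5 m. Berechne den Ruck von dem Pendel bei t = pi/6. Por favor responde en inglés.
Starting from position x(t) = 7·sin(3·t) + 1, we take 3 derivatives. Taking d/dt of x(t), we find v(t) = 21·cos(3·t). Taking d/dt of v(t), we find a(t) = -63·sin(3·t). The derivative of acceleration gives jerk: j(t) = -189·cos(3·t). Using j(t) = -189·cos(3·t) and substituting t = pi/6, we find j = 0.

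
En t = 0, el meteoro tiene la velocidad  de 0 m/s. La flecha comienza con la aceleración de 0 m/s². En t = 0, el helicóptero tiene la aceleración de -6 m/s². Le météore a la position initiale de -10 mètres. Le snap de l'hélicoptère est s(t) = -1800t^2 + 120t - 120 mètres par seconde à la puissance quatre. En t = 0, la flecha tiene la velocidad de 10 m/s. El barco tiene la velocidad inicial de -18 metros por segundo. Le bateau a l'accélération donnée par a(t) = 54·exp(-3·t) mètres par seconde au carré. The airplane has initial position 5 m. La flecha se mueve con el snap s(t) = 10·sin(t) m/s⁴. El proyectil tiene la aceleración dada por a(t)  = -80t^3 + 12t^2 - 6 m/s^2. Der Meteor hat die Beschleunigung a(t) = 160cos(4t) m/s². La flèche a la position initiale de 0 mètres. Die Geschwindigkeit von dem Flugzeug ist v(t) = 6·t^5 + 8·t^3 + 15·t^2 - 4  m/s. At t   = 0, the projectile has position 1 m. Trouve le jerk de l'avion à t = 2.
Nous devons dériver notre équation de la vitesse v(t) = 6·t^5 + 8·t^3 + 15·t^2 - 4 2 fois. La dérivée de la vitesse donne l'accélération: a(t) = 30·t^4 + 24·t^2 + 30·t. La dérivée de l'accélération donne le jerk: j(t) = 120·t^3 + 48·t + 30. Nous avons le jerk j(t) = 120·t^3 + 48·t + 30. En substituant t = 2: j(2) = 1086.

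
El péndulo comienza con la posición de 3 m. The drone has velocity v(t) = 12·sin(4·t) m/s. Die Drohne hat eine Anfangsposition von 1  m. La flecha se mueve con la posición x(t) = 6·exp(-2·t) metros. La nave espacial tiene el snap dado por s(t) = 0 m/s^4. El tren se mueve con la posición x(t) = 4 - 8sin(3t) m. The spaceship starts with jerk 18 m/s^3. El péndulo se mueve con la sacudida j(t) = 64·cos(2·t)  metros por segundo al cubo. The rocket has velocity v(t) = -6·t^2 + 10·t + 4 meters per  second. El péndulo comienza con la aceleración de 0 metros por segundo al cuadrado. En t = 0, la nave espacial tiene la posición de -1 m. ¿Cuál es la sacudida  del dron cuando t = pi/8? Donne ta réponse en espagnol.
Para resolver esto, necesitamos tomar 2 derivadas de nuestra ecuación de la velocidad v(t) = 12·sin(4·t). La derivada de la velocidad da la aceleración: a(t) = 48·cos(4·t). Derivando la aceleración, obtenemos la sacudida: j(t) = -192·sin(4·t). Usando j(t) = -192·sin(4·t) y sustituyendo t = pi/8, encontramos j = -192.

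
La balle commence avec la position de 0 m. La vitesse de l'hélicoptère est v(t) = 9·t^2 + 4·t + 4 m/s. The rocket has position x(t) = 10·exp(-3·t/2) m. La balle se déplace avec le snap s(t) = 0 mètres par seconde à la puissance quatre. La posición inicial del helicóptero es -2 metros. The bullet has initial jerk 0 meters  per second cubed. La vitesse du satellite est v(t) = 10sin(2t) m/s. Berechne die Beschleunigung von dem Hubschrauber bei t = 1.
Ausgehend von der Geschwindigkeit v(t) = 9·t^2 + 4·t + 4, nehmen wir 1 Ableitung. Durch Ableiten von der Geschwindigkeit erhalten wir die Beschleunigung: a(t) = 18·t + 4. Mit a(t) = 18·t + 4 und Einsetzen von t = 1, finden wir a = 22.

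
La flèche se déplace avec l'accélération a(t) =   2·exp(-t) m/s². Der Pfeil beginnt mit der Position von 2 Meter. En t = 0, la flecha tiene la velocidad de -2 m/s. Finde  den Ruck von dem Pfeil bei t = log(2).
Ausgehend von der Beschleunigung a(t) = 2·exp(-t), nehmen wir 1 Ableitung. Die Ableitung von der Beschleunigung ergibt den Ruck: j(t) = -2·exp(-t). Wir haben den Ruck j(t) = -2·exp(-t). Durch Einsetzen von t = log(2): j(log(2)) = -1.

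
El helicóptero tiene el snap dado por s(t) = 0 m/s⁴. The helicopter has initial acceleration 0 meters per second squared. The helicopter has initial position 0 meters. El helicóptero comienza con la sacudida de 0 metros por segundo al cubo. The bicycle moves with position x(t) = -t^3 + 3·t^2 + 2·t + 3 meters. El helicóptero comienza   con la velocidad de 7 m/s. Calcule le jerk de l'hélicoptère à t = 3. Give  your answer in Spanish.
Debemos encontrar la integral de nuestra ecuación del snap s(t) = 0 1 vez. Tomando ∫s(t)dt y aplicando j(0) = 0, encontramos j(t) = 0. Usando j(t) = 0 y sustituyendo t = 3, encontramos j = 0.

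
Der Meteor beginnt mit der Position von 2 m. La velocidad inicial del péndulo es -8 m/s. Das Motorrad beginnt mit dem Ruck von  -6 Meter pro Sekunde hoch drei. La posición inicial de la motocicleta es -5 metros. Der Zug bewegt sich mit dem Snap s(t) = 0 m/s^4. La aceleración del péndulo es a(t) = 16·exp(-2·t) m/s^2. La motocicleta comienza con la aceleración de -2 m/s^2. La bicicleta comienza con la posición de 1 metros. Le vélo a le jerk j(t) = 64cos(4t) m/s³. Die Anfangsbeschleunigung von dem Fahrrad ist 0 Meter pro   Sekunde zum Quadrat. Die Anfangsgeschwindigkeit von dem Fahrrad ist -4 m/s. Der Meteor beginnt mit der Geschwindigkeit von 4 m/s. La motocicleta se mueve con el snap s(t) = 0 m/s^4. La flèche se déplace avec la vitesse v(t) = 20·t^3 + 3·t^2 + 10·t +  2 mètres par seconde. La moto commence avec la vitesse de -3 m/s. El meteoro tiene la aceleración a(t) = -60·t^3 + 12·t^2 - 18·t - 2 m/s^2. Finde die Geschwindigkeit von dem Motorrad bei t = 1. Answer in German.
Ausgehend von dem Snap s(t) = 0, nehmen wir 3 Integrale. Durch Integration von dem Snap und Verwendung der Anfangsbedingung j(0) = -6, erhalten wir j(t) = -6. Die Stammfunktion von dem Ruck, mit a(0) = -2, ergibt die Beschleunigung: a(t) = -6·t - 2. Die Stammfunktion von der Beschleunigung, mit v(0) = -3, ergibt die Geschwindigkeit: v(t) = -3·t^2 - 2·t - 3. Aus der Gleichung für die Geschwindigkeit v(t) = -3·t^2 - 2·t - 3, setzen wir t = 1 ein und erhalten v = -8.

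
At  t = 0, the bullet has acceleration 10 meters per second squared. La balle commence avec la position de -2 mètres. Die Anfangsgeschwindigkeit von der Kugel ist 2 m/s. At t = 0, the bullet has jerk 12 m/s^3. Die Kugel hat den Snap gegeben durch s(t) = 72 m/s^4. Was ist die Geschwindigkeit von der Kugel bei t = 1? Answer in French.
Pour résoudre ceci, nous devons prendre 3 primitives de notre équation du snap s(t) = 72. La primitive du snap est le jerk. En utilisant j(0) = 12, nous obtenons j(t) = 72·t + 12. En prenant ∫j(t)dt et en appliquant a(0) = 10, nous trouvons a(t) = 36·t^2 + 12·t + 10. La primitive de l'accélération est la vitesse. En utilisant v(0) = 2, nous obtenons v(t) = 12·t^3 + 6·t^2 + 10·t + 2. En utilisant v(t) = 12·t^3 + 6·t^2 + 10·t + 2 et en substituant t = 1, nous trouvons v = 30.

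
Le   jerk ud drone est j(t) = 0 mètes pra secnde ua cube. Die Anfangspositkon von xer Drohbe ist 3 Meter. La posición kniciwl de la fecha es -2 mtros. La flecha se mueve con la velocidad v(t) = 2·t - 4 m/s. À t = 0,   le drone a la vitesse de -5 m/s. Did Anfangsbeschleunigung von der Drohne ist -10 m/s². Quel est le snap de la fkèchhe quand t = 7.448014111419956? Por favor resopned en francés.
En partant de la vitesse v(t) = 2·t - 4, nous prenons 3 dérivées. La dérivée de la vitesse donne l'accélération: a(t) = 2. En prenant d/dt de a(t), nous trouvons j(t) = 0. En dérivant le jerk, nous obtenons le snap: s(t) = 0. De l'équation du snap s(t) = 0, nous substituons t = 7.448014111419956 pour obtenir s = 0.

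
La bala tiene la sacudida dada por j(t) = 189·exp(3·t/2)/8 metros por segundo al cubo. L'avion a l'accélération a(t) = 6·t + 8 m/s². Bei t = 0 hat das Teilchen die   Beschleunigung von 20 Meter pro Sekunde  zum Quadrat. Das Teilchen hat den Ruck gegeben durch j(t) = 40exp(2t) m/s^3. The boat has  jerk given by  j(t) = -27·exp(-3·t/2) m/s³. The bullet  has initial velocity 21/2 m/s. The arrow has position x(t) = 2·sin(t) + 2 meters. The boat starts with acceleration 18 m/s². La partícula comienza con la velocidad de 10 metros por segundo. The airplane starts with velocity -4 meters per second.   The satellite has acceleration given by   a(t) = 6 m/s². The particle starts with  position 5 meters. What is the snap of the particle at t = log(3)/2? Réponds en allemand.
Wir müssen unsere Gleichung für den Ruck j(t) = 40·exp(2·t) 1-mal ableiten. Mit d/dt von j(t) finden wir s(t) = 80·exp(2·t). Mit s(t) = 80·exp(2·t) und Einsetzen von t = log(3)/2, finden wir s = 240.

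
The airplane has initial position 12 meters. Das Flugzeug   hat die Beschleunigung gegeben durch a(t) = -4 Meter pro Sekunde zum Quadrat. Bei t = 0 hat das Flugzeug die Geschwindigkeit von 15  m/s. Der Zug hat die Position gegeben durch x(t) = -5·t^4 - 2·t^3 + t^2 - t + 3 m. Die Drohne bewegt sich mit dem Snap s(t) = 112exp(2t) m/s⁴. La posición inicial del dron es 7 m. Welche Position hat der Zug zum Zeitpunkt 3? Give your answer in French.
Nous avons la position x(t) = -5·t^4 - 2·t^3 + t^2 - t + 3. En substituant t = 3: x(3) = -450.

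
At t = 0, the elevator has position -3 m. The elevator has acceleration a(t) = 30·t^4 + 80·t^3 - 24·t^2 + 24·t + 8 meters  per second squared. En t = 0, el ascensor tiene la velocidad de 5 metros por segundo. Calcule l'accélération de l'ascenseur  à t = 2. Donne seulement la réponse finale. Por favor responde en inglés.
a(2) = 1080.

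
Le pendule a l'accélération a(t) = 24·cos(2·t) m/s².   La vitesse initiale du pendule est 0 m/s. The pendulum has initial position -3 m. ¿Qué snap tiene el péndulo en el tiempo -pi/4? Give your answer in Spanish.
Debemos derivar nuestra ecuación de la aceleración a(t) = 24·cos(2·t) 2 veces. Derivando la aceleración, obtenemos la sacudida: j(t) = -48·sin(2·t). Derivando la sacudida, obtenemos el snap: s(t) = -96·cos(2·t). De la ecuación del snap s(t) = -96·cos(2·t), sustituimos t = -pi/4 para obtener s = 0.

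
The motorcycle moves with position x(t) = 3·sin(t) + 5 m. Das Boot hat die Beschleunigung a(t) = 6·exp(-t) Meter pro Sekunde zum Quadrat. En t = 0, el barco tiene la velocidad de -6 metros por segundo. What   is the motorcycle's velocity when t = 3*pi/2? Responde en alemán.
Wir müssen unsere Gleichung für die Position x(t) = 3·sin(t) + 5 1-mal ableiten. Mit d/dt von x(t) finden wir v(t) = 3·cos(t). Mit v(t) = 3·cos(t) und Einsetzen von t = 3*pi/2, finden wir v = 0.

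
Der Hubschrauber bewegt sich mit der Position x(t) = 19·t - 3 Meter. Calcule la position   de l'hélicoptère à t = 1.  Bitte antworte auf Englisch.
We have position x(t) = 19·t - 3. Substituting t = 1: x(1) = 16.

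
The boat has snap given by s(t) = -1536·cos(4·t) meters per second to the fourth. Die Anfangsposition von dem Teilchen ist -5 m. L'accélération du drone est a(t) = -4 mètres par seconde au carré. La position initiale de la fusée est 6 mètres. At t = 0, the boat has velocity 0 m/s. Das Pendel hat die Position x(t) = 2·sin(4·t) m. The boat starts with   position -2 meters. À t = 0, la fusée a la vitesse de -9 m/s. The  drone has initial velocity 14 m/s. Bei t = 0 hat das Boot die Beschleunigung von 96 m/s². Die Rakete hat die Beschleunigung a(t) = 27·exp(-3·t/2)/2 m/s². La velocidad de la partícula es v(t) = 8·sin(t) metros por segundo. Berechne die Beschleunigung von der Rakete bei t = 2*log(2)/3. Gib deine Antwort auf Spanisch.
Usando a(t) = 27·exp(-3·t/2)/2 y sustituyendo t = 2*log(2)/3, encontramos a = 27/4.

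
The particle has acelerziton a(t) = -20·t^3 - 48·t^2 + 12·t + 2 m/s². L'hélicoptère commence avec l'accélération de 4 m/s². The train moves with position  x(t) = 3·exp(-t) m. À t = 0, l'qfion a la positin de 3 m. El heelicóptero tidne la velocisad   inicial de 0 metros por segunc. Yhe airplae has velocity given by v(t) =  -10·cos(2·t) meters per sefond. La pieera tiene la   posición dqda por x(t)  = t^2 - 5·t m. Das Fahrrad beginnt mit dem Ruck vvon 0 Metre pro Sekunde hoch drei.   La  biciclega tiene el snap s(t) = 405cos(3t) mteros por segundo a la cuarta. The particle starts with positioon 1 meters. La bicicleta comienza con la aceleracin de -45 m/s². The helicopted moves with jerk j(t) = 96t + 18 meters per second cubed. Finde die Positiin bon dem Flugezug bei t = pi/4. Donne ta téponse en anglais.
To find the answer, we compute 1 integral of v(t) = -10·cos(2·t). The integral of velocity is position. Using x(0) = 3, we get x(t) = 3 - 5·sin(2·t). From the given position equation x(t) = 3 - 5·sin(2·t), we substitute t = pi/4 to get x = -2.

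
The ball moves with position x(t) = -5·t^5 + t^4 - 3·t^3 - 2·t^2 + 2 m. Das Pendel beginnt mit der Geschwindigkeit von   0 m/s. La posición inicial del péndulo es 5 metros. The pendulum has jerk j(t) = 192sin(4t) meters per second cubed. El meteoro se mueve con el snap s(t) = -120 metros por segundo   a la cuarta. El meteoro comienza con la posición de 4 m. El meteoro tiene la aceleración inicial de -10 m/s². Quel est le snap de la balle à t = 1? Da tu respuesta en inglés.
We must differentiate our position equation x(t) = -5·t^5 + t^4 - 3·t^3 - 2·t^2 + 2 4 times. Differentiating position, we get velocity: v(t) = -25·t^4 + 4·t^3 - 9·t^2 - 4·t. The derivative of velocity gives acceleration: a(t) = -100·t^3 + 12·t^2 - 18·t - 4. Taking d/dt of a(t), we find j(t) = -300·t^2 + 24·t - 18. The derivative of jerk gives snap: s(t) = 24 - 600·t. From the given snap equation s(t) = 24 - 600·t, we substitute t = 1 to get s = -576.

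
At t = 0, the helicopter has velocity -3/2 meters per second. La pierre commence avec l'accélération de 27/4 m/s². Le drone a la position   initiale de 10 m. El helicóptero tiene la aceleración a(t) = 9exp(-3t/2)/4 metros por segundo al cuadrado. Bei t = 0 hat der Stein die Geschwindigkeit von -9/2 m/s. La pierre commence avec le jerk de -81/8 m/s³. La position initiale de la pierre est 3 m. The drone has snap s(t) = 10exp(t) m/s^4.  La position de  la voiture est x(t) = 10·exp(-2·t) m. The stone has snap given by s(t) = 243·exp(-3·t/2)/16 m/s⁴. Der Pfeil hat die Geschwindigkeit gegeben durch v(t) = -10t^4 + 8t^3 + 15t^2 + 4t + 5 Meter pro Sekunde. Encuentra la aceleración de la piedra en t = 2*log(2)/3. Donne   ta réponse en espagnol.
Partiendo del snap s(t) = 243·exp(-3·t/2)/16, tomamos 2 antiderivadas. Integrando el snap y usando la condición inicial j(0) = -81/8, obtenemos j(t) = -81·exp(-3·t/2)/8. Integrando la sacudida y usando la condición inicial a(0) = 27/4, obtenemos a(t) = 27·exp(-3·t/2)/4. Tenemos la aceleración a(t) = 27·exp(-3·t/2)/4. Sustituyendo t = 2*log(2)/3: a(2*log(2)/3) = 27/8.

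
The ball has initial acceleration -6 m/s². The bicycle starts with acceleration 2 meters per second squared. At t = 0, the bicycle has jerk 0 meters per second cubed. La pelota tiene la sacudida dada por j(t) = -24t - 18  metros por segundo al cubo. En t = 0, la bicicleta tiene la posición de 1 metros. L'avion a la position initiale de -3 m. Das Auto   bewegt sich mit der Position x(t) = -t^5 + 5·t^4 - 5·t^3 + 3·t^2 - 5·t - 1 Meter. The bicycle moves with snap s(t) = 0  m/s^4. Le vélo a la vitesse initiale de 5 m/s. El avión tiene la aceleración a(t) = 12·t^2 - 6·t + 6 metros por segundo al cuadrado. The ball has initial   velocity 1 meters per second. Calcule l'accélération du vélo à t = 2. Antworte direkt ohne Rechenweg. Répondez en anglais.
a(2) = 2.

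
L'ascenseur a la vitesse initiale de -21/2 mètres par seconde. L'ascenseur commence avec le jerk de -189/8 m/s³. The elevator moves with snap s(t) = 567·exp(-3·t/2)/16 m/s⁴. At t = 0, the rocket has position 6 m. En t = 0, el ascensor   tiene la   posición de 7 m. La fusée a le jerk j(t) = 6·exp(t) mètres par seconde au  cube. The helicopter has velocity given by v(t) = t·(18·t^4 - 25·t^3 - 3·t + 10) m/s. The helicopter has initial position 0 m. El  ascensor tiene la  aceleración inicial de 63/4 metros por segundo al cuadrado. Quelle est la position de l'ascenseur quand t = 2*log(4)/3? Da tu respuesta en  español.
Necesitamos integrar nuestra ecuación del snap s(t) = 567·exp(-3·t/2)/16 4 veces. La antiderivada del snap es la sacudida. Usando j(0) = -189/8, obtenemos j(t) = -189·exp(-3·t/2)/8. Integrando la sacudida y usando la condición inicial a(0) = 63/4, obtenemos a(t) = 63·exp(-3·t/2)/4. La integral de la aceleración es la velocidad. Usando v(0) = -21/2, obtenemos v(t) = -21·exp(-3·t/2)/2. La antiderivada de la velocidad es la posición. Usando x(0) = 7, obtenemos x(t) = 7·exp(-3·t/2). Usando x(t) = 7·exp(-3·t/2) y sustituyendo t = 2*log(4)/3, encontramos x = 7/4.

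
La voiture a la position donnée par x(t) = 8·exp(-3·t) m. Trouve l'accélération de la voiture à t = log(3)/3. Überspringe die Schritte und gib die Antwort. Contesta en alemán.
Bei t = log(3)/3, a = 24.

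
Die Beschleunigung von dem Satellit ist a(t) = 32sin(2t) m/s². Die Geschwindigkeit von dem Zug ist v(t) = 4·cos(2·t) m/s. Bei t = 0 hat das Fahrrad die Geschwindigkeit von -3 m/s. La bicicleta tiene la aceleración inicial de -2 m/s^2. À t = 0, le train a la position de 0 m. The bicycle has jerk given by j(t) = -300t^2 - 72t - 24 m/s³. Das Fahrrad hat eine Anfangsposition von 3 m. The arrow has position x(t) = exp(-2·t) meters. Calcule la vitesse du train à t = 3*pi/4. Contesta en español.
Tenemos la velocidad v(t) = 4·cos(2·t). Sustituyendo t = 3*pi/4: v(3*pi/4) = 0.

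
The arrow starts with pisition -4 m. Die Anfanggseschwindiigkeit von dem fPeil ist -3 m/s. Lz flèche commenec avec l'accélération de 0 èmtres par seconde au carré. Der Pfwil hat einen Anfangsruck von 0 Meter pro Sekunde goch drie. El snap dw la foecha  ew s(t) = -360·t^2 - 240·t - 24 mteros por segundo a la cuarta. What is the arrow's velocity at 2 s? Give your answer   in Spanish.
Partiendo del snap s(t) = -360·t^2 - 240·t - 24, tomamos 3 antiderivadas. La integral del snap es la sacudida. Usando j(0) = 0, obtenemos j(t) = 24·t·(-5·t^2 - 5·t - 1). La integral de la sacudida, con a(0) = 0, da la aceleración: a(t) = t^2·(-30·t^2 - 40·t - 12). Integrando la aceleración y usando la condición inicial v(0) = -3, obtenemos v(t) = -6·t^5 - 10·t^4 - 4·t^3 - 3. Tenemos la velocidad v(t) = -6·t^5 - 10·t^4 - 4·t^3 - 3. Sustituyendo t = 2: v(2) = -387.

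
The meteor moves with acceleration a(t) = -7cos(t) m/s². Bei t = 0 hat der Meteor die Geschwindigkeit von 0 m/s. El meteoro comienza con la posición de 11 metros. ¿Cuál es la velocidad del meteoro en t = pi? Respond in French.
Nous devons intégrer notre équation de l'accélération a(t) = -7·cos(t) 1 fois. En prenant ∫a(t)dt et en appliquant v(0) = 0, nous trouvons v(t) = -7·sin(t). De l'équation de la vitesse v(t) = -7·sin(t), nous substituons t = pi pour obtenir v = 0.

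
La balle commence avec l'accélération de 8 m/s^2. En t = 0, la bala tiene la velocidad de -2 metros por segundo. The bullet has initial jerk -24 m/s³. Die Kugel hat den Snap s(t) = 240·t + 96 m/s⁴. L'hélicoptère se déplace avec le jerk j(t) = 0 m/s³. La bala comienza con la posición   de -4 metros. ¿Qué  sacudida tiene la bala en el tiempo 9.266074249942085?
Para resolver esto, necesitamos tomar 1 integral de nuestra ecuación del snap s(t) = 240·t + 96. La antiderivada del snap es la sacudida. Usando j(0) = -24, obtenemos j(t) = 120·t^2 + 96·t - 24. Tenemos la sacudida j(t) = 120·t^2 + 96·t - 24. Sustituyendo t = 9.266074249942085: j(9.266074249942085) = 11168.7589686472.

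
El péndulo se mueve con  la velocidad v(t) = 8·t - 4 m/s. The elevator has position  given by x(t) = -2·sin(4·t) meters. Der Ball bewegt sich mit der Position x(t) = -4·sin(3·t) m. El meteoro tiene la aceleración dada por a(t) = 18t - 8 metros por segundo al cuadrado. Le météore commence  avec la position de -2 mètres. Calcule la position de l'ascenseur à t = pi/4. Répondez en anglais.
Using x(t) = -2·sin(4·t) and substituting t = pi/4, we find x = 0.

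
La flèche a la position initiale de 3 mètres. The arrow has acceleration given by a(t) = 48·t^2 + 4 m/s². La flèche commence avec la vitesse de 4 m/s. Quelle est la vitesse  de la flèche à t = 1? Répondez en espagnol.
Necesitamos integrar nuestra ecuación de la aceleración a(t) = 48·t^2 + 4 1 vez. Tomando ∫a(t)dt y aplicando v(0) = 4, encontramos v(t) = 16·t^3 + 4·t + 4. Usando v(t) = 16·t^3 + 4·t + 4 y sustituyendo t = 1, encontramos v = 24.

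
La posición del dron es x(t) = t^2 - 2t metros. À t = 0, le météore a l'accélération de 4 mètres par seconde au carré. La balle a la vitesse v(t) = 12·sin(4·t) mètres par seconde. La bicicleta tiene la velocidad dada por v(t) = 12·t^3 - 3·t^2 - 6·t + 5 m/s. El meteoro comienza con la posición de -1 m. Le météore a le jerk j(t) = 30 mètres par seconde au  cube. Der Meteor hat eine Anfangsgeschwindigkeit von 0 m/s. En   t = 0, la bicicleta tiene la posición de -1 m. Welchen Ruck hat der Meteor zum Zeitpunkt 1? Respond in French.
De l'équation du jerk j(t) = 30, nous substituons t = 1 pour obtenir j = 30.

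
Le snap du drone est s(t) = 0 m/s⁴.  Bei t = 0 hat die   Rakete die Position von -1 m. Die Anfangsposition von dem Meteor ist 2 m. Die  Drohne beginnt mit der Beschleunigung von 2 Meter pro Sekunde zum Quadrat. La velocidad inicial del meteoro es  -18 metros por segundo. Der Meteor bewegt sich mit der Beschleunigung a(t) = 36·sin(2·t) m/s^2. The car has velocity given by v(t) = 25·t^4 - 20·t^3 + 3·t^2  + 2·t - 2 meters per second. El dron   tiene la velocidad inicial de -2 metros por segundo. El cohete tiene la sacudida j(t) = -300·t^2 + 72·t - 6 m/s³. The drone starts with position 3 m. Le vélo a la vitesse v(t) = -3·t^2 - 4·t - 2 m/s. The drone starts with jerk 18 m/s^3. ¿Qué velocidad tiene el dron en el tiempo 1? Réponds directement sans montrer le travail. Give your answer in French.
v(1) = 9.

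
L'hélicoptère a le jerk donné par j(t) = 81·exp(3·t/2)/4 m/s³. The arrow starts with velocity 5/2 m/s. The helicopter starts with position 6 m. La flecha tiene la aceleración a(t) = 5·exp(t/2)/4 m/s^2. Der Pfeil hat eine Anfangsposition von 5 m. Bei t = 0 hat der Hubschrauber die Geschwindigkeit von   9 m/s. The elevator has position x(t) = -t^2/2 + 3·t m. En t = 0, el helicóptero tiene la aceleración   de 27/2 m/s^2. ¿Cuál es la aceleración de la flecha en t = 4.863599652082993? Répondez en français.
De l'équation de l'accélération a(t) = 5·exp(t/2)/4, nous substituons t = 4.863599652082993 pour obtenir a = 14.2241806258079.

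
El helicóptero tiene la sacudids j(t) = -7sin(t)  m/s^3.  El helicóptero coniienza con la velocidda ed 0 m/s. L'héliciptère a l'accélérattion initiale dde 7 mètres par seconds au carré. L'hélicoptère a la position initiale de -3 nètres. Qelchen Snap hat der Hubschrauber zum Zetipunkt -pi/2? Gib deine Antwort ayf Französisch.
Nous devons dériver notre équation du jerk j(t) = -7·sin(t) 1 fois. En dérivant le jerk, nous obtenons le snap: s(t) = -7·cos(t). Nous avons le snap s(t) = -7·cos(t). En substituant t = -pi/2: s(-pi/2) = 0.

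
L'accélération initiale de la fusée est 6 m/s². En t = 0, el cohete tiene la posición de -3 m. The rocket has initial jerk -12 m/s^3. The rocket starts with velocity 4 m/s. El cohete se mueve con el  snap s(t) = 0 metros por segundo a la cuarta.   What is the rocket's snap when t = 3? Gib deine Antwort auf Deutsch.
Aus der Gleichung für den Snap s(t) = 0, setzen wir t = 3 ein und erhalten s = 0.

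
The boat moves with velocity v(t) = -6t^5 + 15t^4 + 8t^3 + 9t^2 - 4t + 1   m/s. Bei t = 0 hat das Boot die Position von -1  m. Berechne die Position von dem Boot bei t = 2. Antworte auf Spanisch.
Necesitamos integrar nuestra ecuación de la velocidad v(t) = -6·t^5 + 15·t^4 + 8·t^3 + 9·t^2 - 4·t + 1 1 vez. La antiderivada de la velocidad, con x(0) = -1, da la posición: x(t) = -t^6 + 3·t^5 + 2·t^4 + 3·t^3 - 2·t^2 + t - 1. De la ecuación de la posición x(t) = -t^6 + 3·t^5 + 2·t^4 + 3·t^3 - 2·t^2 + t - 1, sustituimos t = 2 para obtener x = 81.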